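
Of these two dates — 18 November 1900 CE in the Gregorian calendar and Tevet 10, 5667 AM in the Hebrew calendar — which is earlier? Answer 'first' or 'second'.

first

Converting both to JDN: 2415342 vs 2417572; the smaller is the first.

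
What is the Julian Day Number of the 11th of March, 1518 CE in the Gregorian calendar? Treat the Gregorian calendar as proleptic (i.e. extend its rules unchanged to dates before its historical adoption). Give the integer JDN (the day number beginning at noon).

JDN 2299161 is 15 October 1582 CE (Gregorian); the target day is −23594 days from there, so JDN = 2275567.

2275567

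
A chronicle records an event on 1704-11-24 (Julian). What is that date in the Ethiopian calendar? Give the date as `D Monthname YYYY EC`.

Both dates share Julian Day Number 2343772; in the Ethiopian calendar that is 28 Hidar 1697 EC.

28 Hidar 1697 EC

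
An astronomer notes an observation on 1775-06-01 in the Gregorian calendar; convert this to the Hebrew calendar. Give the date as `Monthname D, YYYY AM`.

Both dates share Julian Day Number 2369517; in the Hebrew calendar that is 3 Sivan 5535 AM.

Sivan 3, 5535 AM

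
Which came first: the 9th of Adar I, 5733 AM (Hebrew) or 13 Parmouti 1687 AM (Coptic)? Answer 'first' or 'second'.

second

The two dates have Julian Day Numbers 2441725 and 2441063 respectively.
Since 2441063 < 2441725, the second date comes first.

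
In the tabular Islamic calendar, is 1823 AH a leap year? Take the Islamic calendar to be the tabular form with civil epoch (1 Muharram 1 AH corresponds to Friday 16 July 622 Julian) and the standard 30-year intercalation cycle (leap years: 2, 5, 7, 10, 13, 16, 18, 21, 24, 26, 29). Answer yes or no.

Year 1823 AH is year 23 of its 30-year cycle; leap positions are 2, 5, 7, 10, 13, 16, 18, 21, 24, 26, 29, so it is a common year (354 days).

no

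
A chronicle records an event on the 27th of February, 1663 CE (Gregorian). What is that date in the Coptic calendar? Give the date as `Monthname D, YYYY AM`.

Meshir 23, 1379 AM

Julian Day Number of the source date = 2328516.
Converting JDN 2328516 to the Coptic calendar gives 23 Meshir 1379 AM.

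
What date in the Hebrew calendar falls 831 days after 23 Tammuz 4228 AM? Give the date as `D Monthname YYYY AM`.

The starting date is JDN 1892175; 1892175 + 831 = 1893006.
JDN 1893006 corresponds to 27 Tishrei 4231 AM.

27 Tishrei 4231 AM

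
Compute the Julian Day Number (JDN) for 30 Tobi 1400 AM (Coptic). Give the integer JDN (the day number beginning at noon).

Equivalently 5 February 1684 (Gregorian).
JDN 2299161 is 15 October 1582 CE (Gregorian); the target day is +37003 days from there, so JDN = 2336164.

2336164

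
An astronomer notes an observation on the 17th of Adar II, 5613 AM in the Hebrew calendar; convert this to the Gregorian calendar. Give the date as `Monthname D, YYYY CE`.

March 27, 1853 CE

Julian Day Number of the source date = 2397940.
Converting JDN 2397940 to the Gregorian calendar gives 27 March 1853 CE.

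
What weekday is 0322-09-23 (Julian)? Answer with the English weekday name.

This is JDN 1838934 (24 September 322 Gregorian).
JDN 1838934 mod 7 = 6, and JDN 0 was a Monday, so this is a Sunday.

Sunday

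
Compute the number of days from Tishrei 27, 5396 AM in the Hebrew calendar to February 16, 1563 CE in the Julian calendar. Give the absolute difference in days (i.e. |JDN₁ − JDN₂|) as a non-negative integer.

26523

First date → JDN 2318513; second date → JDN 2291990.
The interval is |2318513 − 2291990| = 26523 days.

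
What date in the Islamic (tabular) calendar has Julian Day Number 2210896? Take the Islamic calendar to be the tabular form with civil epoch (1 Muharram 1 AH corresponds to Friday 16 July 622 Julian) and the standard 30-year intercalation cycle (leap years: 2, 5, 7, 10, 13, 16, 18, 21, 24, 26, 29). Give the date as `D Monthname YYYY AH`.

19 Sha'ban 741 AH

The proleptic Gregorian equivalent of JDN 2210896 is 15 February 1341.
In the tabular Islamic calendar that day is 19 Sha'ban 741 AH.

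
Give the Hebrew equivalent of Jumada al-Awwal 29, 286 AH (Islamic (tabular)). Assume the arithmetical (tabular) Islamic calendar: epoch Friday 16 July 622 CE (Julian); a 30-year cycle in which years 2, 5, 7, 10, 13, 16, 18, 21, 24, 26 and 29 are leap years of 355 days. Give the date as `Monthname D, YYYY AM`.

Sivan 29, 4659 AM

The source date corresponds to 16 June 899 in the proleptic Gregorian calendar (JDN 2049580).
That day falls on 29 Sivan 4659 AM in the Hebrew calendar.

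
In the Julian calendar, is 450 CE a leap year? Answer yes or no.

no

450 mod 4 = 2, so it is a common year in the Julian calendar.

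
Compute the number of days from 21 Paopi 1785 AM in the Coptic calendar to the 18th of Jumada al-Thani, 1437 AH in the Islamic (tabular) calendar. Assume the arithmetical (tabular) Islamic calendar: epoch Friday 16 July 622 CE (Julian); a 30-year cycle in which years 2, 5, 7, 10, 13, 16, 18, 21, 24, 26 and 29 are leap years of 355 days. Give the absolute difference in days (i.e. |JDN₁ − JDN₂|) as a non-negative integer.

First date → JDN 2476686; second date → JDN 2457476.
The interval is |2476686 − 2457476| = 19210 days.

19210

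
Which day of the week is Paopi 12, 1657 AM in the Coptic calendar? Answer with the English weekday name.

In the Gregorian calendar this is 22 October 1940 (JDN 2429925).
2429925 ≡ 1 (mod 7); counting from Monday = 0 gives Tuesday.

Tuesday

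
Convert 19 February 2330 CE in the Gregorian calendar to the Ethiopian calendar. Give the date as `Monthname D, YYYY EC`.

Yekatit 9, 2322 EC

Both dates share Julian Day Number 2572124; in the Ethiopian calendar that is 9 Yekatit 2322 EC.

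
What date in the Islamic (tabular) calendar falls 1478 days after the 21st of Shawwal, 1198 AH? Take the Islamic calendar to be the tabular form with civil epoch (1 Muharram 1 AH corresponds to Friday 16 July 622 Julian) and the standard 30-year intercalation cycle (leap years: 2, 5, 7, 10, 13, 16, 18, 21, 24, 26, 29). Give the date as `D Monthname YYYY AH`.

Counting 1478 days forward from JDN 2372903 reaches JDN 2374381, which is 23 Dhu al-Hijjah 1202 AH.

23 Dhu al-Hijjah 1202 AH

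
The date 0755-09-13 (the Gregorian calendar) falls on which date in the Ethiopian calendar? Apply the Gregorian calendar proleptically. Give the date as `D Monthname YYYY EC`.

Julian Day Number of the source date = 1997073.
Converting JDN 1997073 to the Ethiopian calendar gives 11 Meskerem 748 EC.

11 Meskerem 748 EC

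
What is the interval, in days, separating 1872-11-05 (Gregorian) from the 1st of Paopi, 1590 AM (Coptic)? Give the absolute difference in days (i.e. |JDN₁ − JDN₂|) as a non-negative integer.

339

JDN of the first date = 2405103.
JDN of the second date = 2405442.
|2405442 − 2405103| = 339.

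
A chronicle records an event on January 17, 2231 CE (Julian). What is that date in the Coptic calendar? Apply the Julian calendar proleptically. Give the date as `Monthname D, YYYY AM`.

Tobi 22, 1947 AM

Both dates share Julian Day Number 2535947; in the Coptic calendar that is 22 Tobi 1947 AM.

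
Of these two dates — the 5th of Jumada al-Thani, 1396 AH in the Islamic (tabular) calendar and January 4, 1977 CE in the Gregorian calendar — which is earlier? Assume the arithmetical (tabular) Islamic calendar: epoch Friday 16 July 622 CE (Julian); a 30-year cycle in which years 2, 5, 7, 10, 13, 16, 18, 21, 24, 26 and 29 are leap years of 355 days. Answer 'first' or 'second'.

first

Converting both to JDN: 2442933 vs 2443148; the smaller is the first.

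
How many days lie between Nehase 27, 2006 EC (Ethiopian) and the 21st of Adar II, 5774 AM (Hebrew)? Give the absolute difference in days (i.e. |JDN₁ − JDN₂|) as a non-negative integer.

JDN of the first date = 2456903.
JDN of the second date = 2456740.
|2456740 − 2456903| = 163.

163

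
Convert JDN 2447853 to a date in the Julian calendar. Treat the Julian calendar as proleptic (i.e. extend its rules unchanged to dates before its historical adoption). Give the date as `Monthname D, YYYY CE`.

November 9, 1989 CE

The Gregorian equivalent of JDN 2447853 is 22 November 1989.
In the Julian calendar that day is November 9, 1989 CE.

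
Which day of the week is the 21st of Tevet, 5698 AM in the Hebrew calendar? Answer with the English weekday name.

Saturday

This is JDN 2428893 (25 December 1937 Gregorian).
Since JDN mod 7 = 5 (0 = Monday), the day is Saturday.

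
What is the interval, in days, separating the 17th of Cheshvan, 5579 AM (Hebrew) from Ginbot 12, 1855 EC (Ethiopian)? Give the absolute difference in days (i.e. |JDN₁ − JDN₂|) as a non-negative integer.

First date → JDN 2385390; second date → JDN 2401645.
The interval is |2385390 − 2401645| = 16255 days.

16255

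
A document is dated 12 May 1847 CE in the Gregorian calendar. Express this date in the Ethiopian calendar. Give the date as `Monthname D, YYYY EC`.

Ginbot 5, 1839 EC

Both dates share Julian Day Number 2395794; in the Ethiopian calendar that is 5 Ginbot 1839 EC.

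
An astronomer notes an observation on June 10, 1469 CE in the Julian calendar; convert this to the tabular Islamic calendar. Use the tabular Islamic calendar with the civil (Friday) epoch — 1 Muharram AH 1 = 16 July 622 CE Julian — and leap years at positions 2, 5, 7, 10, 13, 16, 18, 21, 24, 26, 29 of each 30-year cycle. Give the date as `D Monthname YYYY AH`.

29 Dhu al-Qa'dah 873 AH

Julian Day Number of the source date = 2257771.
Converting JDN 2257771 to the tabular Islamic calendar gives 29 Dhu al-Qa'dah 873 AH.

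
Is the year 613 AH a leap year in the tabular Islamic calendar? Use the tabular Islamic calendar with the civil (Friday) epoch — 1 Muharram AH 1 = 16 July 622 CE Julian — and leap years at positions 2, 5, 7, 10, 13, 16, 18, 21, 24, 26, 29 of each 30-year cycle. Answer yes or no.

Year 613 AH is year 13 of its 30-year cycle; leap positions are 2, 5, 7, 10, 13, 16, 18, 21, 24, 26, 29, so it is a leap year (355 days).

yes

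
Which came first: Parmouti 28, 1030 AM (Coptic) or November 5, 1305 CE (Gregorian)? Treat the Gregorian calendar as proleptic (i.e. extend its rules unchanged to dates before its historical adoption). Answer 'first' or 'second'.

First date → JDN 2201109; second date → JDN 2198010.
JDN 2198010 < JDN 2201109, so the second date is earlier.

second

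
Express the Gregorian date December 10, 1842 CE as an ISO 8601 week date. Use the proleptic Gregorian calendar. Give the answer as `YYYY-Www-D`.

The weekday is Saturday (ISO weekday 6).
That Saturday belongs to ISO week 49 of ISO year 1842.

1842-W49-6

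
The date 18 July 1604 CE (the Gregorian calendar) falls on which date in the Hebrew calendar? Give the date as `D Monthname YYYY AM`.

Both dates share Julian Day Number 2307108; in the Hebrew calendar that is 20 Tammuz 5364 AM.

20 Tammuz 5364 AM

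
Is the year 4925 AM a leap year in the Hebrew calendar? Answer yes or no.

Hebrew year 4925 is year 4 of its 19-year Metonic cycle; leap years are at positions 3, 6, 8, 11, 14, 17, 19, so it is a common year (12 months).

no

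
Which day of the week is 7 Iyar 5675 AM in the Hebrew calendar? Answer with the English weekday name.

This is JDN 2420609 (21 April 1915 Gregorian).
JDN 2420609 mod 7 = 2, and JDN 0 was a Monday, so this is a Wednesday.

Wednesday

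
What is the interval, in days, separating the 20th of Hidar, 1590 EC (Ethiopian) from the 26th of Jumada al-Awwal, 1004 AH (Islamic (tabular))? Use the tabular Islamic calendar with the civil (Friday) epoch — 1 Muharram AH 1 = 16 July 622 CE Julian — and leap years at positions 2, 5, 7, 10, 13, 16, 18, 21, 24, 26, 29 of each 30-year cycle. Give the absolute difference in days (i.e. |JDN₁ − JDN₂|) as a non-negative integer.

JDN of the first date = 2304682.
JDN of the second date = 2304013.
|2304013 − 2304682| = 669.

669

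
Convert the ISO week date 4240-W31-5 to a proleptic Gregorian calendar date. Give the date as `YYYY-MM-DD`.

ISO week 1 of 4240 is the week containing the first Thursday of 4240.
Week 31, day 5 (Friday) lands on 4240-07-31.

4240-07-31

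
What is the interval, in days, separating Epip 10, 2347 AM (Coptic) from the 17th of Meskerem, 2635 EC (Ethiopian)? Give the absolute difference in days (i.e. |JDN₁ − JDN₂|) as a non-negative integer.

First date → JDN 2682215; second date → JDN 2686305.
The interval is |2682215 − 2686305| = 4090 days.

4090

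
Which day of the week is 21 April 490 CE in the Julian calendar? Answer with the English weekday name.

Saturday

This is JDN 1900141 (22 April 490 Gregorian).
Since JDN mod 7 = 5 (0 = Monday), the day is Saturday.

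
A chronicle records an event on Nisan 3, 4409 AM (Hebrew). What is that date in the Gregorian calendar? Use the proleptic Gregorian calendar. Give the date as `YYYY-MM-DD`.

0649-03-24

Both dates share Julian Day Number 1958185; in the Gregorian calendar that is 24 March 649 CE.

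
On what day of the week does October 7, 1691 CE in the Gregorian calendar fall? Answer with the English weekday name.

2338965 ≡ 6 (mod 7); counting from Monday = 0 gives Sunday.

Sunday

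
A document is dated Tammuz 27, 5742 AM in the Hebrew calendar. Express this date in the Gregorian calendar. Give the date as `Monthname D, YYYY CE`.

Julian Day Number of the source date = 2445169.
Converting JDN 2445169 to the Gregorian calendar gives 18 July 1982 CE.

July 18, 1982 CE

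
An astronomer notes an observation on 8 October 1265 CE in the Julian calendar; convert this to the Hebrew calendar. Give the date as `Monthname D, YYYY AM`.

The source date corresponds to 15 October 1265 in the proleptic Gregorian calendar (JDN 2183380).
That day falls on 27 Tishrei 5026 AM in the Hebrew calendar.

Tishrei 27, 5026 AM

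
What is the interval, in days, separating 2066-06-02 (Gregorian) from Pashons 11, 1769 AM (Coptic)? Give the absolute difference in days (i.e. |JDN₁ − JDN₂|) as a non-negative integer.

First date → JDN 2475804; second date → JDN 2471042.
The interval is |2475804 − 2471042| = 4762 days.

4762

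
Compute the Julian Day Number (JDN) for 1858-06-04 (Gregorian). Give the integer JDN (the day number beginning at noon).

2399835

JDN 2299161 is 15 October 1582 CE (Gregorian); the target day is +100674 days from there, so JDN = 2399835.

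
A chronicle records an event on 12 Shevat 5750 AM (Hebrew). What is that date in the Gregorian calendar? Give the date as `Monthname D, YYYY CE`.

February 7, 1990 CE

Julian Day Number of the source date = 2447930.
Converting JDN 2447930 to the Gregorian calendar gives 7 February 1990 CE.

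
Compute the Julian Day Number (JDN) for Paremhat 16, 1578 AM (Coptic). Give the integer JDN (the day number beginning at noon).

2401224

Equivalently 24 March 1862 (Gregorian).
JDN 2400001 is 17 November 1858 CE (Gregorian), MJD 0; the target day is +1223 days from there, so JDN = 2401224.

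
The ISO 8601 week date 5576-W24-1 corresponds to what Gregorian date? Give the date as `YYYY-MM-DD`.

5576-06-07

ISO week 1 of 5576 is the week containing the first Thursday of 5576.
Week 24, day 1 (Monday) lands on 5576-06-07.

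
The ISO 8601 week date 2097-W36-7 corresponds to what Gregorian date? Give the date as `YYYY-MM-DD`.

2097-09-08

ISO week 1 of 2097 is the week containing the first Thursday of 2097.
Week 36, day 7 (Sunday) lands on 2097-09-08.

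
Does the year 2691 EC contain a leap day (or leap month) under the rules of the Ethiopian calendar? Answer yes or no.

2691 mod 4 = 3; in the Ethiopian calendar a year is leap when year mod 4 = 3, so it is a leap year.

yes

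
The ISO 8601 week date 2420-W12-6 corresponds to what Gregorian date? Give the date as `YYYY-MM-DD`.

ISO week 1 of 2420 is the week containing the first Thursday of 2420.
Week 12, day 6 (Saturday) lands on 2420-03-21.

2420-03-21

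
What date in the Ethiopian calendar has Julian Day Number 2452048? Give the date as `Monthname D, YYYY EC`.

JDN 2452048 is 18 May 2001 in the Gregorian calendar.
In the Ethiopian calendar that day is Ginbot 10, 1993 EC.

Ginbot 10, 1993 EC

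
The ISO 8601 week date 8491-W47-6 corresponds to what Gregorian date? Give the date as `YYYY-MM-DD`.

8491-11-24

ISO week 1 of 8491 is the week containing the first Thursday of 8491.
Week 47, day 6 (Saturday) lands on 8491-11-24.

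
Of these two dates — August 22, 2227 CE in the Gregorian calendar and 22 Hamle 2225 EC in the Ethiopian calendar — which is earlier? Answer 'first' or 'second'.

The two dates have Julian Day Numbers 2534688 and 2536858 respectively.
Since 2534688 < 2536858, the first date comes first.

first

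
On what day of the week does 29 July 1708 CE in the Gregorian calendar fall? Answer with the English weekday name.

Sunday

2345104 ≡ 6 (mod 7); counting from Monday = 0 gives Sunday.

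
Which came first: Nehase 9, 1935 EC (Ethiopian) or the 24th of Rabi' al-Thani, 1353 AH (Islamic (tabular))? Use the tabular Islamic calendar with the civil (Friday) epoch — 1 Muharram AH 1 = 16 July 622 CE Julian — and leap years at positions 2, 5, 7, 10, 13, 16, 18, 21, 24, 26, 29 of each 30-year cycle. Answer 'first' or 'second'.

The two dates have Julian Day Numbers 2430952 and 2427656 respectively.
Since 2427656 < 2430952, the second date comes first.

second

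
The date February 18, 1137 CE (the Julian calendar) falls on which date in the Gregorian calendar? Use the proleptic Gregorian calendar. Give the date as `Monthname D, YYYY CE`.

For dates in this range the Gregorian date is 7 days ahead of the Julian.
18 February 1137 Julian + 7 days → 25 February 1137 Gregorian.

February 25, 1137 CE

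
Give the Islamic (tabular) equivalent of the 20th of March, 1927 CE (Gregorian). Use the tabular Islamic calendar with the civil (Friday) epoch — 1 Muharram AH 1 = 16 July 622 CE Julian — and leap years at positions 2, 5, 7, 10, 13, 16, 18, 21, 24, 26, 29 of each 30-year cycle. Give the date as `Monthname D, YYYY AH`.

Ramadan 16, 1345 AH

Both dates share Julian Day Number 2424960; in the tabular Islamic calendar that is 16 Ramadan 1345 AH.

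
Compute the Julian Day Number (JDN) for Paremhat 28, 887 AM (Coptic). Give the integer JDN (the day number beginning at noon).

Equivalently 31 March 1171 (proleptic Gregorian).
JDN 2400001 is 17 November 1858 CE (Gregorian), MJD 0; the target day is −251153 days from there, so JDN = 2148848.

2148848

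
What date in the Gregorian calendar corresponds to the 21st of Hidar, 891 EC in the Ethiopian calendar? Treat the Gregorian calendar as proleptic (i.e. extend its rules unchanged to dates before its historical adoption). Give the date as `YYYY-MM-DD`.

Both dates share Julian Day Number 2049373; in the Gregorian calendar that is 21 November 898 CE.

0898-11-21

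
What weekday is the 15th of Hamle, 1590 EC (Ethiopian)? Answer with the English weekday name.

Sunday

This is JDN 2304917 (19 July 1598 Gregorian).
JDN 2304917 mod 7 = 6, and JDN 0 was a Monday, so this is a Sunday.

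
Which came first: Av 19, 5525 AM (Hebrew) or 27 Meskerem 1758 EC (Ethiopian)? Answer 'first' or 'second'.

first

The two dates have Julian Day Numbers 2365931 and 2365991 respectively.
Since 2365931 < 2365991, the first date comes first.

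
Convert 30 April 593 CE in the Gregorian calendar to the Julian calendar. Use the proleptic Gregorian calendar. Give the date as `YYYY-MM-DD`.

0593-04-28

At this point the Julian calendar is 2 days behind the Gregorian.
30 April 593 Gregorian − 2 days → 28 April 593 Julian.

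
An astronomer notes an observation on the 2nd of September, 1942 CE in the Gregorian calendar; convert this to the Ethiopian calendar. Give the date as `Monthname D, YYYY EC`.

Nehase 27, 1934 EC

Both dates share Julian Day Number 2430605; in the Ethiopian calendar that is 27 Nehase 1934 EC.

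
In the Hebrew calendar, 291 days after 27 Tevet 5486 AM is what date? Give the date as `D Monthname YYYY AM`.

23 Tishrei 5487 AM

Counting 291 days forward from JDN 2351468 reaches JDN 2351759, which is 23 Tishrei 5487 AM.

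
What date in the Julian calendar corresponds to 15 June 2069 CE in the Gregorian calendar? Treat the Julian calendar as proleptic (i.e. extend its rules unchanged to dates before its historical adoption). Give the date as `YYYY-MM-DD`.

At this point the Julian calendar is 13 days behind the Gregorian.
15 June 2069 Gregorian − 13 days → 2 June 2069 Julian.

2069-06-02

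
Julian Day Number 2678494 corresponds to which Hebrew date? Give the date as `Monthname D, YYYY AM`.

JDN 2678494 is 14 May 2621 in the Gregorian calendar.
In the Hebrew calendar that day is Iyar 29, 6381 AM.

Iyar 29, 6381 AM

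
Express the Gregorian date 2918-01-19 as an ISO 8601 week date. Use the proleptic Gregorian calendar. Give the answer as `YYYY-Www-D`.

The weekday is Wednesday (ISO weekday 3).
That Wednesday belongs to ISO week 3 of ISO year 2918.

2918-W03-3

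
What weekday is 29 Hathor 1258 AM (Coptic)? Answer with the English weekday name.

Friday

In the proleptic Gregorian calendar this is 5 December 1541 (JDN 2284237).
JDN 2284237 mod 7 = 4, and JDN 0 was a Monday, so this is a Friday.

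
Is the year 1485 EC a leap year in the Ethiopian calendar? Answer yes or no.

1485 mod 4 = 1; in the Ethiopian calendar a year is leap when year mod 4 = 3, so it is a common year.

no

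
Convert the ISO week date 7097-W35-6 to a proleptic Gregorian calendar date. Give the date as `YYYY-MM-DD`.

ISO week 1 of 7097 is the week containing the first Thursday of 7097.
Week 35, day 6 (Saturday) lands on 7097-09-04.

7097-09-04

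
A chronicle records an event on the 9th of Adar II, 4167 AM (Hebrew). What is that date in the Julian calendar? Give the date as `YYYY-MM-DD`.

0407-03-05

Julian Day Number of the source date = 1869778.
Converting JDN 1869778 to the Julian calendar gives 5 March 407 CE.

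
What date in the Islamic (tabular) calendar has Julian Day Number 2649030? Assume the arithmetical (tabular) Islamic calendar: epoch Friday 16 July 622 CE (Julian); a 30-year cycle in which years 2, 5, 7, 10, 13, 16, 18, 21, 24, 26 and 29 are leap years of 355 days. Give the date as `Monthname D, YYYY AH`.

Muharram 8, 1978 AH

The Gregorian equivalent of JDN 2649030 is 11 September 2540.
In the tabular Islamic calendar that day is Muharram 8, 1978 AH.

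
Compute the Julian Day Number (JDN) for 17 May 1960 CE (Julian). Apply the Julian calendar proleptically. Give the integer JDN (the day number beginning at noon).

2437085

In the Gregorian calendar the same day is 30 May 1960.
JDN 2400001 is 17 November 1858 CE (Gregorian), MJD 0; the target day is +37084 days from there, so JDN = 2437085.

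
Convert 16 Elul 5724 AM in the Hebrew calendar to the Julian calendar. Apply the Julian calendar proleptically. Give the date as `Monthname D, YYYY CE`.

August 11, 1964 CE

Julian Day Number of the source date = 2438632.
Converting JDN 2438632 to the Julian calendar gives 11 August 1964 CE.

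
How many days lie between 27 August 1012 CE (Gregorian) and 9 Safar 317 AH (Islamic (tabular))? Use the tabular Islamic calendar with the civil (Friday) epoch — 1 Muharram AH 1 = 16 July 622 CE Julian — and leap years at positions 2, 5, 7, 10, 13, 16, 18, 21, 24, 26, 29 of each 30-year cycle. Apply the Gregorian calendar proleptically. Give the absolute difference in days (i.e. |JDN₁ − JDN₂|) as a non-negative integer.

JDN of the first date = 2090924.
JDN of the second date = 2060458.
|2060458 − 2090924| = 30466.

30466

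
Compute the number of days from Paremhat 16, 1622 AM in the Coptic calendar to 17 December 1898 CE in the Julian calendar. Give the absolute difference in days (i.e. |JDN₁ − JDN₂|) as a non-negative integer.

JDN of the first date = 2417295.
JDN of the second date = 2414653.
|2414653 − 2417295| = 2642.

2642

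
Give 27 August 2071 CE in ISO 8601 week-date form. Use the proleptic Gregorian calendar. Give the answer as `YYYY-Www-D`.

The weekday is Thursday (ISO weekday 4).
That Thursday belongs to ISO week 35 of ISO year 2071.

2071-W35-4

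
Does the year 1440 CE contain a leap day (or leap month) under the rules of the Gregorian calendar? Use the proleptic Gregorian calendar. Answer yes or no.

1440 is divisible by 4 and not by 100, so it is a leap year.

yes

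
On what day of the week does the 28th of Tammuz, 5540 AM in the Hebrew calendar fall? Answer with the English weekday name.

Monday

Equivalently 31 July 1780 Gregorian, JDN 2371404.
Since JDN mod 7 = 0 (0 = Monday), the day is Monday.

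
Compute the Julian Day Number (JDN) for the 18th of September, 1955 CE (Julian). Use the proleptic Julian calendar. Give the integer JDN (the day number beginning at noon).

2435382

Equivalently 1 October 1955 (Gregorian).
JDN 2299161 is 15 October 1582 CE (Gregorian); the target day is +136221 days from there, so JDN = 2435382.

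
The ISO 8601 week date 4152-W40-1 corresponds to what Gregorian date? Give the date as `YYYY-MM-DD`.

ISO week 1 of 4152 is the week containing the first Thursday of 4152.
Week 40, day 1 (Monday) lands on 4152-10-02.

4152-10-02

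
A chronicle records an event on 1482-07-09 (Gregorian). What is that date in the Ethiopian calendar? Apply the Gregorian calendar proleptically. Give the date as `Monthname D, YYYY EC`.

Hamle 6, 1474 EC

Julian Day Number of the source date = 2262539.
Converting JDN 2262539 to the Ethiopian calendar gives 6 Hamle 1474 EC.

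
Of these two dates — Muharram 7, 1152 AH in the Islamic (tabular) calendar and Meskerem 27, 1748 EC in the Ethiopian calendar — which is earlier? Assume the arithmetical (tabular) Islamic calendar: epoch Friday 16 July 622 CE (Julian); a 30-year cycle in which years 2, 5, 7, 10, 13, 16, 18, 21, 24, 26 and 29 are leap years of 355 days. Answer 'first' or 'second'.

first

Converting both to JDN: 2356322 vs 2362339; the smaller is the first.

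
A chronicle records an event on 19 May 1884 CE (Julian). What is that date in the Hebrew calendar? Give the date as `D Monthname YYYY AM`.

7 Sivan 5644 AM

Julian Day Number of the source date = 2409328.
Converting JDN 2409328 to the Hebrew calendar gives 7 Sivan 5644 AM.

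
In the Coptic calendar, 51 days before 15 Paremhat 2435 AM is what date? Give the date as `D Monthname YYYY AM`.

24 Tobi 2435 AM

JDN of 15 Paremhat 2435 AM = 2714242.
2714242 − 51 = 2714191.
JDN 2714191 in the Coptic calendar is 24 Tobi 2435 AM.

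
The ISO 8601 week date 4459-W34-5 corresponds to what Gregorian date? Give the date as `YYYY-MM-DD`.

4459-08-22

ISO week 1 of 4459 is the week containing the first Thursday of 4459.
Week 34, day 5 (Friday) lands on 4459-08-22.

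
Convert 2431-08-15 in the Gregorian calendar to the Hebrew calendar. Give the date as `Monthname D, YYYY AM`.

Julian Day Number of the source date = 2609191.
Converting JDN 2609191 to the Hebrew calendar gives 6 Elul 6191 AM.

Elul 6, 6191 AM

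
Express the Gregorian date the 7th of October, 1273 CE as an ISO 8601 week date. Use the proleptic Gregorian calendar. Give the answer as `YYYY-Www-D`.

The weekday is Saturday (ISO weekday 6).
That Saturday belongs to ISO week 40 of ISO year 1273.

1273-W40-6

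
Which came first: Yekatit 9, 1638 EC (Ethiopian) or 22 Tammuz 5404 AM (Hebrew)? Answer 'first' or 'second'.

The two dates have Julian Day Numbers 2322293 and 2321726 respectively.
Since 2321726 < 2322293, the second date comes first.

second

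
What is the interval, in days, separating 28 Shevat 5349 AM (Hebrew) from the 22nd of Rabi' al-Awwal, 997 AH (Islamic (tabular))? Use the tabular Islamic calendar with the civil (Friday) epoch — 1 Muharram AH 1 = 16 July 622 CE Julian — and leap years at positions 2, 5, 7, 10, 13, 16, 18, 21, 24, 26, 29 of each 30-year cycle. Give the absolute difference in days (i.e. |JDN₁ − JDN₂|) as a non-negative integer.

6

JDN of the first date = 2301475.
JDN of the second date = 2301469.
|2301469 − 2301475| = 6.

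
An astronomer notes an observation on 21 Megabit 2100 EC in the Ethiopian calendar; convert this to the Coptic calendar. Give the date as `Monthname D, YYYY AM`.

Julian Day Number of the source date = 2491081.
Converting JDN 2491081 to the Coptic calendar gives 21 Paremhat 1824 AM.

Paremhat 21, 1824 AM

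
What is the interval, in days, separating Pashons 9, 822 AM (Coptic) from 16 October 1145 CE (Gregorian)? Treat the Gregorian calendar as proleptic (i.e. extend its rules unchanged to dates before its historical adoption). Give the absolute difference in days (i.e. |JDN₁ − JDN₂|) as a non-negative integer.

JDN of the first date = 2125148.
JDN of the second date = 2139551.
|2139551 − 2125148| = 14403.

14403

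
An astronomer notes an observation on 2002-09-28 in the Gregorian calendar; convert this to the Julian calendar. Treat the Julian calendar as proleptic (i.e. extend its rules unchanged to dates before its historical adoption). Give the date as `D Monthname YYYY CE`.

At this point the Julian calendar is 13 days behind the Gregorian.
28 September 2002 Gregorian − 13 days → 15 September 2002 Julian.

15 September 2002 CE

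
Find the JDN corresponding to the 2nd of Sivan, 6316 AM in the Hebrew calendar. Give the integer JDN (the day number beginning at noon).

2654783

Equivalently 12 June 2556 (Gregorian).
JDN 2400001 is 17 November 1858 CE (Gregorian), MJD 0; the target day is +254782 days from there, so JDN = 2654783.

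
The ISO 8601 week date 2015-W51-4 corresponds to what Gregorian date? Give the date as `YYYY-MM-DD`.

2015-12-17

ISO week 1 of 2015 is the week containing the first Thursday of 2015.
Week 51, day 4 (Thursday) lands on 2015-12-17.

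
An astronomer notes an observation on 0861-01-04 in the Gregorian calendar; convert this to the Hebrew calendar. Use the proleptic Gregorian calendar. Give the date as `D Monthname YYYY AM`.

14 Tevet 4621 AM

Julian Day Number of the source date = 2035538.
Converting JDN 2035538 to the Hebrew calendar gives 14 Tevet 4621 AM.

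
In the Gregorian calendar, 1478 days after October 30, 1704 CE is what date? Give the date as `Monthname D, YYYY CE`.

JDN of October 30, 1704 CE = 2343736.
2343736 + 1478 = 2345214.
JDN 2345214 in the Gregorian calendar is November 16, 1708 CE.

November 16, 1708 CE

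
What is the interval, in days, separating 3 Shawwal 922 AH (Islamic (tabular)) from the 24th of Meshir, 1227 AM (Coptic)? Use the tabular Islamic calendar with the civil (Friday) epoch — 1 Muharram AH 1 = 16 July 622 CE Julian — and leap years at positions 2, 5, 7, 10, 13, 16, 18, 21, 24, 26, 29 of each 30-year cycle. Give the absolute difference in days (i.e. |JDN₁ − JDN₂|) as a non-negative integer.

2081

First date → JDN 2275080; second date → JDN 2272999.
The interval is |2275080 − 2272999| = 2081 days.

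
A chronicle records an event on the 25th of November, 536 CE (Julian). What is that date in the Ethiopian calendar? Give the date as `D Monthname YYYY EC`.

29 Hidar 529 EC

Julian Day Number of the source date = 1917161.
Converting JDN 1917161 to the Ethiopian calendar gives 29 Hidar 529 EC.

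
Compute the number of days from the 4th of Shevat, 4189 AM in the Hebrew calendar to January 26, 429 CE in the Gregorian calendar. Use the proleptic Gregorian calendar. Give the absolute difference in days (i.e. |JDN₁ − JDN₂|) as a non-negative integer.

First date → JDN 1877776; second date → JDN 1877775.
The interval is |1877776 − 1877775| = 1 day.

1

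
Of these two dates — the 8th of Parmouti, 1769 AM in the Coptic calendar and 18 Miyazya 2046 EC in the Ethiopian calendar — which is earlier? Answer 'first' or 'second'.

first

The two dates have Julian Day Numbers 2471009 and 2471384 respectively.
Since 2471009 < 2471384, the first date comes first.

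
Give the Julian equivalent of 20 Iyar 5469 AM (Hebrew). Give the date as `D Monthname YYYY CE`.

19 April 1709 CE

Both dates share Julian Day Number 2345379; in the Julian calendar that is 19 April 1709 CE.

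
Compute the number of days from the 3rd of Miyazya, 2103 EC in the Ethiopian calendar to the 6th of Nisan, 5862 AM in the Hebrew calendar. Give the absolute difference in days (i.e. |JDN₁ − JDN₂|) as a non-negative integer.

First date → JDN 2492188; second date → JDN 2488884.
The interval is |2492188 − 2488884| = 3304 days.

3304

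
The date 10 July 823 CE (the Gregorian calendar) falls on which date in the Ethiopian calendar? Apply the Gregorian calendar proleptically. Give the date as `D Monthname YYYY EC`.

Julian Day Number of the source date = 2021845.
Converting JDN 2021845 to the Ethiopian calendar gives 12 Hamle 815 EC.

12 Hamle 815 EC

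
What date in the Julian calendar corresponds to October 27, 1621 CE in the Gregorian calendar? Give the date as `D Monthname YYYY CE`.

The Julian–Gregorian offset here is 10 days (Julian trailing).
27 October 1621 Gregorian − 10 days → 17 October 1621 Julian.

17 October 1621 CE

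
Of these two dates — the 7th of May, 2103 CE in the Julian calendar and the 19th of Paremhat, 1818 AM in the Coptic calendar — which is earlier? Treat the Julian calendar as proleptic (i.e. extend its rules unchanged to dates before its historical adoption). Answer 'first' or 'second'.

second

The two dates have Julian Day Numbers 2489305 and 2488887 respectively.
Since 2488887 < 2489305, the second date comes first.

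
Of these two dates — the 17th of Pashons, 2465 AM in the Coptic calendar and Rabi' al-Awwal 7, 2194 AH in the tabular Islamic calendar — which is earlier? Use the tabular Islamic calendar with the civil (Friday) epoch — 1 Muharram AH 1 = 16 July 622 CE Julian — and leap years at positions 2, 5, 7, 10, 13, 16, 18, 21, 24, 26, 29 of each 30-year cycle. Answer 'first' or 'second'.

Converting both to JDN: 2725262 vs 2725631; the smaller is the first.

first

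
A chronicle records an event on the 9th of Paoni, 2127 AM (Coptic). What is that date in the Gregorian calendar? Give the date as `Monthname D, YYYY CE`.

Both dates share Julian Day Number 2601829; in the Gregorian calendar that is 19 June 2411 CE.

June 19, 2411 CE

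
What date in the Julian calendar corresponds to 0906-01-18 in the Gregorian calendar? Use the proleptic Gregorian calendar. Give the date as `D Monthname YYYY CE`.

For dates in this range the Gregorian date is 5 days ahead of the Julian.
18 January 906 Gregorian − 5 days → 13 January 906 Julian.

13 January 906 CE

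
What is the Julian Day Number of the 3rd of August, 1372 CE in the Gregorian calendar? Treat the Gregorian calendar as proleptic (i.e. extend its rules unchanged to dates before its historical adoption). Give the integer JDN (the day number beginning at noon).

JDN 2451545 is 1 January 2000 CE (Gregorian); the target day is −229157 days from there, so JDN = 2222388.

2222388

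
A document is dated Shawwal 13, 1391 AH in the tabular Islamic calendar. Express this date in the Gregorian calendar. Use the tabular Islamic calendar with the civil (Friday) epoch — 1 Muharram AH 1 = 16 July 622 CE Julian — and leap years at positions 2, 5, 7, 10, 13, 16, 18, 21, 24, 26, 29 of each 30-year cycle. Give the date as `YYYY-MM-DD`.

Both dates share Julian Day Number 2441288; in the Gregorian calendar that is 2 December 1971 CE.

1971-12-02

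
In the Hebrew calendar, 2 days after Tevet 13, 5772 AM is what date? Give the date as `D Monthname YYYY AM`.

JDN of Tevet 13, 5772 AM = 2455935.
2455935 + 2 = 2455937.
JDN 2455937 in the Hebrew calendar is 15 Tevet 5772 AM.

15 Tevet 5772 AM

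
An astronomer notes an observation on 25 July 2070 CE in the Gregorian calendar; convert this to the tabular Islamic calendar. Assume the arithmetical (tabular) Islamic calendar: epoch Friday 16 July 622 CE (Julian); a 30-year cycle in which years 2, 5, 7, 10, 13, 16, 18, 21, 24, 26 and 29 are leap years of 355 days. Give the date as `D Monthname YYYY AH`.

16 Jumada al-Thani 1493 AH

Julian Day Number of the source date = 2477318.
Converting JDN 2477318 to the tabular Islamic calendar gives 16 Jumada al-Thani 1493 AH.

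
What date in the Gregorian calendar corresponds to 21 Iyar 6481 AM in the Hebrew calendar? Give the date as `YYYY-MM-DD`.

Julian Day Number of the source date = 2715015.
Converting JDN 2715015 to the Gregorian calendar gives 11 May 2721 CE.

2721-05-11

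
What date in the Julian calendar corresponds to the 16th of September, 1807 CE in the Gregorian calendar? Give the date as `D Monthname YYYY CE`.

4 September 1807 CE

For dates in this range the Gregorian date is 12 days ahead of the Julian.
16 September 1807 Gregorian − 12 days → 4 September 1807 Julian.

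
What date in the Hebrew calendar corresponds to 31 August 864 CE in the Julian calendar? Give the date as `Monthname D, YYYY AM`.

Julian Day Number of the source date = 2036877.
Converting JDN 2036877 to the Hebrew calendar gives 25 Elul 4624 AM.

Elul 25, 4624 AM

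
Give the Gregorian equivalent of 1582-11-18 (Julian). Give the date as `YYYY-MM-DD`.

The Julian–Gregorian offset here is 10 days (Julian trailing).
18 November 1582 Julian + 10 days → 28 November 1582 Gregorian.

1582-11-28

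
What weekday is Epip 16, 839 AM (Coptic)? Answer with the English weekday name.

In the proleptic Gregorian calendar this is 17 July 1123 (JDN 2131424).
Since JDN mod 7 = 1 (0 = Monday), the day is Tuesday.

Tuesday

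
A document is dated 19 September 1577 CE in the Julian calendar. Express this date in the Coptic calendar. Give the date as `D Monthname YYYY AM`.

Both dates share Julian Day Number 2297319; in the Coptic calendar that is 22 Thout 1294 AM.

22 Thout 1294 AM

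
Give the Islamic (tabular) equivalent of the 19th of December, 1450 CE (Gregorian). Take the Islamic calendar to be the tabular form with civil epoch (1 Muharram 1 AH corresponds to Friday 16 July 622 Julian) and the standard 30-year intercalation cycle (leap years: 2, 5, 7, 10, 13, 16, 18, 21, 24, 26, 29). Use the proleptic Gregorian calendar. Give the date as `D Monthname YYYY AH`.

Both dates share Julian Day Number 2251014; in the tabular Islamic calendar that is 5 Dhu al-Qa'dah 854 AH.

5 Dhu al-Qa'dah 854 AH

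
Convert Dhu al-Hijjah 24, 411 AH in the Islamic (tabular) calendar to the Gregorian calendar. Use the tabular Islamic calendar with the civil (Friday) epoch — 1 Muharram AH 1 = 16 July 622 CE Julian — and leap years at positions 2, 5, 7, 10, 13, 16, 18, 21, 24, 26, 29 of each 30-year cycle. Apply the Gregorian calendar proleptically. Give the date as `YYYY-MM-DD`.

Julian Day Number of the source date = 2094078.
Converting JDN 2094078 to the Gregorian calendar gives 16 April 1021 CE.

1021-04-16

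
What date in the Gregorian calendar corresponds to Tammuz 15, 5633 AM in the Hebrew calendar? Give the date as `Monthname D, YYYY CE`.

July 10, 1873 CE

Both dates share Julian Day Number 2405350; in the Gregorian calendar that is 10 July 1873 CE.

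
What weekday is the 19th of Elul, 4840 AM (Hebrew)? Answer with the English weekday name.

Equivalently 12 September 1080 Gregorian, JDN 2115777.
Since JDN mod 7 = 6 (0 = Monday), the day is Sunday.

Sunday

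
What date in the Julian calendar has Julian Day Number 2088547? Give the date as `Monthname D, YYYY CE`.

February 17, 1006 CE

The proleptic Gregorian equivalent of JDN 2088547 is 23 February 1006.
In the Julian calendar that day is February 17, 1006 CE.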